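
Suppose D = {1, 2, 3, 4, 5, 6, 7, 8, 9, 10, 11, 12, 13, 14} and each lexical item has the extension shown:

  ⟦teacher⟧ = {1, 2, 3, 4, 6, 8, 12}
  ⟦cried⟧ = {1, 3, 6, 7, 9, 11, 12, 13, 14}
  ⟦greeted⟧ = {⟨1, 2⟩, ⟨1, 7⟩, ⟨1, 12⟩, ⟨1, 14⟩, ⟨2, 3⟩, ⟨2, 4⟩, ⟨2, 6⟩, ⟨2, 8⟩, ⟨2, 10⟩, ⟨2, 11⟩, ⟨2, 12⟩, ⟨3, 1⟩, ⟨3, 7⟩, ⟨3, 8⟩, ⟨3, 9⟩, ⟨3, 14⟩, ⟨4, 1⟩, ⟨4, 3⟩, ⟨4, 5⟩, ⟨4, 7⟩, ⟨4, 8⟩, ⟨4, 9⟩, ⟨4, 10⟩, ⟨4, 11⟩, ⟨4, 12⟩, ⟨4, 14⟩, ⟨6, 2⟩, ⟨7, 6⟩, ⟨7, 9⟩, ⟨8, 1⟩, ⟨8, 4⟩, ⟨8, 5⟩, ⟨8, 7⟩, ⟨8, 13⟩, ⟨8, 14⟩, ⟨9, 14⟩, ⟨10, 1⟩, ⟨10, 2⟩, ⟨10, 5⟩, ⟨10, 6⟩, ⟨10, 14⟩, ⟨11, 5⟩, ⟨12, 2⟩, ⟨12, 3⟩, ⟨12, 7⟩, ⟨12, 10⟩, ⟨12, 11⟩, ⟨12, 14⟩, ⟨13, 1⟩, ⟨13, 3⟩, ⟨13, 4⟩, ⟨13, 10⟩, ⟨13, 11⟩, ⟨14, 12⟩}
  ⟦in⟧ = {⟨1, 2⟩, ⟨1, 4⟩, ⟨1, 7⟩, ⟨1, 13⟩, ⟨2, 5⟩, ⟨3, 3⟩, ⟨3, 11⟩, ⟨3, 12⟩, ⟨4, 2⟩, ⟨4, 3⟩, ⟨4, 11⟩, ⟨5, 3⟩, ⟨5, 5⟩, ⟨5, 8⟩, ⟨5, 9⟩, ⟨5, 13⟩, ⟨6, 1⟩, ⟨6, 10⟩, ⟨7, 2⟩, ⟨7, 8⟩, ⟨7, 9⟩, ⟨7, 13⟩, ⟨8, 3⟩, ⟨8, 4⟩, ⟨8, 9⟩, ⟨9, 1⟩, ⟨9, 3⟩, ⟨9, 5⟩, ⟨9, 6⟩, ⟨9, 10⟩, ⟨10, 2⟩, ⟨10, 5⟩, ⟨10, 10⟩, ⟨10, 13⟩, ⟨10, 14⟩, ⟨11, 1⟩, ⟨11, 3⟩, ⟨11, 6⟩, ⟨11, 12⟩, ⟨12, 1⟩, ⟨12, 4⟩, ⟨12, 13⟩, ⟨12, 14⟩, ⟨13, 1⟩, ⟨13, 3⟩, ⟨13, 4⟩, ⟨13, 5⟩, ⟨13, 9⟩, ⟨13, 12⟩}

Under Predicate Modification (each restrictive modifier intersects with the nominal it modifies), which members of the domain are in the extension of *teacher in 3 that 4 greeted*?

{3, 8}

⟦in 3⟧ = {x : ⟨x, 3⟩ ∈ ⟦in⟧} = {3, 4, 5, 8, 9, 11, 13}
⟦that 4 greeted⟧ = {x : ⟨4, x⟩ ∈ ⟦greeted⟧} = {1, 3, 5, 7, 8, 9, 10, 11, 12, 14}
⟦teacher⟧ = {1, 2, 3, 4, 6, 8, 12}
… ∩ ⟦in 3⟧ = {1, 2, 3, 4, 6, 8, 12} ∩ {3, 4, 5, 8, 9, 11, 13} = {3, 4, 8}
… ∩ ⟦that 4 greeted⟧ = {3, 4, 8} ∩ {1, 3, 5, 7, 8, 9, 10, 11, 12, 14} = {3, 8}
So ⟦teacher in 3 that 4 greeted⟧ = {3, 8}.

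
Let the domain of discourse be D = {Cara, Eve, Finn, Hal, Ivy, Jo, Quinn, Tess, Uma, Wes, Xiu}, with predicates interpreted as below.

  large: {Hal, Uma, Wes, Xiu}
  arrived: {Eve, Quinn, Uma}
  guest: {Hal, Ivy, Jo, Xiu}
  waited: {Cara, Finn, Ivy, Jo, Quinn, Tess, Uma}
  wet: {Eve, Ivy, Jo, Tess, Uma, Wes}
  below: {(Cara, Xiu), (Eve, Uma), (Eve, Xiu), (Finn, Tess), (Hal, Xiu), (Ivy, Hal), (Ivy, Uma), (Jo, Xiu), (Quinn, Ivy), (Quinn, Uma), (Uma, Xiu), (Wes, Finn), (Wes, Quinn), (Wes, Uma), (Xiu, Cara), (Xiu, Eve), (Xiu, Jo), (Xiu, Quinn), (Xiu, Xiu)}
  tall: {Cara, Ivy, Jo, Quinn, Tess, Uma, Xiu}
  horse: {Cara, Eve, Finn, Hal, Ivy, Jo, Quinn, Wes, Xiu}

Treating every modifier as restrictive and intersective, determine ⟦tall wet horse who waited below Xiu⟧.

⟦who waited⟧ = ⟦waited⟧ = {Cara, Finn, Ivy, Jo, Quinn, Tess, Uma}
⟦below Xiu⟧ = {x : ⟨x, Xiu⟩ ∈ ⟦below⟧} = {Cara, Eve, Hal, Jo, Uma, Xiu}
⟦horse⟧ = {Cara, Eve, Finn, Hal, Ivy, Jo, Quinn, Wes, Xiu}
… ∩ ⟦who waited⟧ = {Cara, Eve, Finn, Hal, Ivy, Jo, Quinn, Wes, Xiu} ∩ {Cara, Finn, Ivy, Jo, Quinn, Tess, Uma} = {Cara, Finn, Ivy, Jo, Quinn}
… ∩ ⟦below Xiu⟧ = {Cara, Finn, Ivy, Jo, Quinn} ∩ {Cara, Eve, Hal, Jo, Uma, Xiu} = {Cara, Jo}
… ∩ ⟦tall⟧ = {Cara, Jo} ∩ {Cara, Ivy, Jo, Quinn, Tess, Uma, Xiu} = {Cara, Jo}
… ∩ ⟦wet⟧ = {Cara, Jo} ∩ {Eve, Ivy, Jo, Tess, Uma, Wes} = {Jo}
So ⟦tall wet horse who waited below Xiu⟧ = {Jo}.

{Jo}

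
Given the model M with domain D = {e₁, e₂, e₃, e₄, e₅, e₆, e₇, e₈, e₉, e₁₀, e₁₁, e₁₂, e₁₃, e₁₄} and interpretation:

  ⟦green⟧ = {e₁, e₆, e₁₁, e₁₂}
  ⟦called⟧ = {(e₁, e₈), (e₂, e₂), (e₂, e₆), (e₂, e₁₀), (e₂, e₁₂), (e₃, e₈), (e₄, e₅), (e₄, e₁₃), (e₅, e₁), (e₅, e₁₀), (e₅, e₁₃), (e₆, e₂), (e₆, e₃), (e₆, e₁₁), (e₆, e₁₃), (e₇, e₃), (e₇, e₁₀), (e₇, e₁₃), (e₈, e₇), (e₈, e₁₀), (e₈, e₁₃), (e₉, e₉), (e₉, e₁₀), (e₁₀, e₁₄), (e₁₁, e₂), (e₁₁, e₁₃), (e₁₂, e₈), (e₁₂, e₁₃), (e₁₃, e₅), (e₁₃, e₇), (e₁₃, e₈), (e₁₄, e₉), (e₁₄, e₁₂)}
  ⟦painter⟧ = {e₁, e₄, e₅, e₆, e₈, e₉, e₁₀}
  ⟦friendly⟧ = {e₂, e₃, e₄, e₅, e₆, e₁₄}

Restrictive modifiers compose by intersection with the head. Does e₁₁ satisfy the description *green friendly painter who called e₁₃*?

no

⟦who called e₁₃⟧ = {x : ⟨x, e₁₃⟩ ∈ ⟦called⟧} = {e₄, e₅, e₆, e₇, e₈, e₁₁, e₁₂}
⟦painter⟧ = {e₁, e₄, e₅, e₆, e₈, e₉, e₁₀}
… ∩ ⟦who called e₁₃⟧ = {e₁, e₄, e₅, e₆, e₈, e₉, e₁₀} ∩ {e₄, e₅, e₆, e₇, e₈, e₁₁, e₁₂} = {e₄, e₅, e₆, e₈}
… ∩ ⟦green⟧ = {e₄, e₅, e₆, e₈} ∩ {e₁, e₆, e₁₁, e₁₂} = {e₆}
… ∩ ⟦friendly⟧ = {e₆} ∩ {e₂, e₃, e₄, e₅, e₆, e₁₄} = {e₆}
⟦green friendly painter who called e₁₃⟧ = {e₆}; e₁₁ ∉ this set.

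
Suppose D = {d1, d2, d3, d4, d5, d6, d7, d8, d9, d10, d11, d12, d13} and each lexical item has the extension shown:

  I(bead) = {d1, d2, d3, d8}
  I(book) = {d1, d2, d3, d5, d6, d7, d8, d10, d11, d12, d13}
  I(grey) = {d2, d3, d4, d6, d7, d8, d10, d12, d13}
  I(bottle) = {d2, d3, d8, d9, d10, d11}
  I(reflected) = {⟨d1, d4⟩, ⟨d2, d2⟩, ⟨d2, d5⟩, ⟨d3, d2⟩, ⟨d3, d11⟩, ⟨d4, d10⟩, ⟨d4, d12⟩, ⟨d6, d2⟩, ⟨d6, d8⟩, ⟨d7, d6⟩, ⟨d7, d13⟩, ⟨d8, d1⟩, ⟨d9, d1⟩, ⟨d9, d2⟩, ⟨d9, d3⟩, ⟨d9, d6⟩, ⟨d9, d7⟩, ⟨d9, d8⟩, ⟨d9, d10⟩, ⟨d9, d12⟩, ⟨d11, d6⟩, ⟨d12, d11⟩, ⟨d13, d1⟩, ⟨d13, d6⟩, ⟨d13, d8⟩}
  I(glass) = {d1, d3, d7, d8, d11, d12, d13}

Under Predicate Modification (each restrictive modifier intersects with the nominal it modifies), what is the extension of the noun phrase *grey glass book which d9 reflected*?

{d3, d7, d8, d12}

⟦which d9 reflected⟧ = {x : ⟨d9, x⟩ ∈ ⟦reflected⟧} = {d1, d2, d3, d6, d7, d8, d10, d12}
⟦book⟧ = {d1, d2, d3, d5, d6, d7, d8, d10, d11, d12, d13}
… ∩ ⟦which d9 reflected⟧ = {d1, d2, d3, d5, d6, d7, d8, d10, d11, d12, d13} ∩ {d1, d2, d3, d6, d7, d8, d10, d12} = {d1, d2, d3, d6, d7, d8, d10, d12}
… ∩ ⟦grey⟧ = {d1, d2, d3, d6, d7, d8, d10, d12} ∩ {d2, d3, d4, d6, d7, d8, d10, d12, d13} = {d2, d3, d6, d7, d8, d10, d12}
… ∩ ⟦glass⟧ = {d2, d3, d6, d7, d8, d10, d12} ∩ {d1, d3, d7, d8, d11, d12, d13} = {d3, d7, d8, d12}
So ⟦grey glass book which d9 reflected⟧ = {d3, d7, d8, d12}.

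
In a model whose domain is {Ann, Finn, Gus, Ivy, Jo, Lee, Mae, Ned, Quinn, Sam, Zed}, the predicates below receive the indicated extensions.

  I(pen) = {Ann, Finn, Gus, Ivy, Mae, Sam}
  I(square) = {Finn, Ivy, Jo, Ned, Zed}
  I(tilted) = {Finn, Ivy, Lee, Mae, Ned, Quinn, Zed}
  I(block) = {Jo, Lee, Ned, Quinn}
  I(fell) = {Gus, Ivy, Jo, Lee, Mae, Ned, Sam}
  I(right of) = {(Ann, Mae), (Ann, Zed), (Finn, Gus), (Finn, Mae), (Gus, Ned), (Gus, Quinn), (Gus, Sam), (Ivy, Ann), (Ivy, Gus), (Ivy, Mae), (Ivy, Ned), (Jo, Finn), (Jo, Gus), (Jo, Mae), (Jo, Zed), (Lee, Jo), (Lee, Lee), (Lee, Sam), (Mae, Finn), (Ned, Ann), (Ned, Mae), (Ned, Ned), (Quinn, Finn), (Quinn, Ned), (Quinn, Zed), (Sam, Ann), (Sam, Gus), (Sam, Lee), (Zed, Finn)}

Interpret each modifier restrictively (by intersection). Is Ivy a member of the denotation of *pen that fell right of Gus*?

⟦that fell⟧ = ⟦fell⟧ = {Gus, Ivy, Jo, Lee, Mae, Ned, Sam}
⟦right of Gus⟧ = {x : ⟨x, Gus⟩ ∈ ⟦right of⟧} = {Finn, Ivy, Jo, Sam}
⟦pen⟧ = {Ann, Finn, Gus, Ivy, Mae, Sam}
… ∩ ⟦that fell⟧ = {Ann, Finn, Gus, Ivy, Mae, Sam} ∩ {Gus, Ivy, Jo, Lee, Mae, Ned, Sam} = {Gus, Ivy, Mae, Sam}
… ∩ ⟦right of Gus⟧ = {Gus, Ivy, Mae, Sam} ∩ {Finn, Ivy, Jo, Sam} = {Ivy, Sam}
⟦pen that fell right of Gus⟧ = {Ivy, Sam}; Ivy ∈ this set.

yes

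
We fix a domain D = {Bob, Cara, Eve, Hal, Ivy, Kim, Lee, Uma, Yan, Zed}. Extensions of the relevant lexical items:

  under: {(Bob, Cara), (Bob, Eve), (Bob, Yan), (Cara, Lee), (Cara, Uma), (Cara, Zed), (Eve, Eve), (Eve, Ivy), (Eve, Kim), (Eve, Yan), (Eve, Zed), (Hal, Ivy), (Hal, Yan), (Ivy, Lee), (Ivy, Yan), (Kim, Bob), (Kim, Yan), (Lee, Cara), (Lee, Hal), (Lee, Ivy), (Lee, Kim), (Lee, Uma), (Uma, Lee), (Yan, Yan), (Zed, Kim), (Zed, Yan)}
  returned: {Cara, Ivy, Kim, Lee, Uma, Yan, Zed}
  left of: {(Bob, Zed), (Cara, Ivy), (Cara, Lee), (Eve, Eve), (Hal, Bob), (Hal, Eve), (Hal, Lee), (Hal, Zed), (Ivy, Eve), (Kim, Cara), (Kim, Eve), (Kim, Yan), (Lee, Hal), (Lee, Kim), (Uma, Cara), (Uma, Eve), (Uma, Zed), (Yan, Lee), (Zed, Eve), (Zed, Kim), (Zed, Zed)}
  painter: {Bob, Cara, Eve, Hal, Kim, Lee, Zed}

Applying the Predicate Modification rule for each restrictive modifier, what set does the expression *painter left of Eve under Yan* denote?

{Eve, Hal, Kim, Zed}

⟦left of Eve⟧ = {x : ⟨x, Eve⟩ ∈ ⟦left of⟧} = {Eve, Hal, Ivy, Kim, Uma, Zed}
⟦under Yan⟧ = {x : ⟨x, Yan⟩ ∈ ⟦under⟧} = {Bob, Eve, Hal, Ivy, Kim, Yan, Zed}
⟦painter⟧ = {Bob, Cara, Eve, Hal, Kim, Lee, Zed}
… ∩ ⟦left of Eve⟧ = {Bob, Cara, Eve, Hal, Kim, Lee, Zed} ∩ {Eve, Hal, Ivy, Kim, Uma, Zed} = {Eve, Hal, Kim, Zed}
… ∩ ⟦under Yan⟧ = {Eve, Hal, Kim, Zed} ∩ {Bob, Eve, Hal, Ivy, Kim, Yan, Zed} = {Eve, Hal, Kim, Zed}
So ⟦painter left of Eve under Yan⟧ = {Eve, Hal, Kim, Zed}.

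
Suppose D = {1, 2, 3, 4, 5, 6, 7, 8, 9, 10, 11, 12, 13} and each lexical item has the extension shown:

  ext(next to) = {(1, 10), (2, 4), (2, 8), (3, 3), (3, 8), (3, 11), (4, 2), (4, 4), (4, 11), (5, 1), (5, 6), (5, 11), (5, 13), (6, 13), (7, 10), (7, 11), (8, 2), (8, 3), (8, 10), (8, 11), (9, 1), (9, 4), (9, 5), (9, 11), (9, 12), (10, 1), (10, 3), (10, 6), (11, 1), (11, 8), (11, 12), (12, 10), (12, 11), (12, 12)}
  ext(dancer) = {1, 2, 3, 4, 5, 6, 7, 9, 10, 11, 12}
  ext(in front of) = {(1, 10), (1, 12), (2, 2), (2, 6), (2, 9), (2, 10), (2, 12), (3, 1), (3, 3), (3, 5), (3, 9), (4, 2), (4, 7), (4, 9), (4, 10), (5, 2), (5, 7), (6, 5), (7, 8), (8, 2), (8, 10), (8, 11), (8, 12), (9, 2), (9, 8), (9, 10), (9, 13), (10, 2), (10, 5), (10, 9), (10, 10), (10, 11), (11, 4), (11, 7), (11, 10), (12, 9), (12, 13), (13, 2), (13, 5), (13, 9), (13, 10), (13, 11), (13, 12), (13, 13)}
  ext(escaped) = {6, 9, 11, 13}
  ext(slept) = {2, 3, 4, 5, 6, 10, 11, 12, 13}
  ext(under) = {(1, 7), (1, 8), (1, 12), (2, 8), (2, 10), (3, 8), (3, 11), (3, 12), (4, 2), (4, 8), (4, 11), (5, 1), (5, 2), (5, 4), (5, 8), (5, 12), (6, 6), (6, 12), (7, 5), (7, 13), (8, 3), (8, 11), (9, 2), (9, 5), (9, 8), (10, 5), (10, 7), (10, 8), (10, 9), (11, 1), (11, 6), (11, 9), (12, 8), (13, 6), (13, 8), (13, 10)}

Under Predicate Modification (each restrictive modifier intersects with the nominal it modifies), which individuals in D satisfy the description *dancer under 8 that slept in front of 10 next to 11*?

{4}

⟦under 8⟧ = {x : ⟨x, 8⟩ ∈ ⟦under⟧} = {1, 2, 3, 4, 5, 9, 10, 12, 13}
⟦that slept⟧ = ⟦slept⟧ = {2, 3, 4, 5, 6, 10, 11, 12, 13}
⟦in front of 10⟧ = {x : ⟨x, 10⟩ ∈ ⟦in front of⟧} = {1, 2, 4, 8, 9, 10, 11, 13}
⟦next to 11⟧ = {x : ⟨x, 11⟩ ∈ ⟦next to⟧} = {3, 4, 5, 7, 8, 9, 12}
⟦dancer⟧ = {1, 2, 3, 4, 5, 6, 7, 9, 10, 11, 12}
… ∩ ⟦under 8⟧ = {1, 2, 3, 4, 5, 6, 7, 9, 10, 11, 12} ∩ {1, 2, 3, 4, 5, 9, 10, 12, 13} = {1, 2, 3, 4, 5, 9, 10, 12}
… ∩ ⟦that slept⟧ = {1, 2, 3, 4, 5, 9, 10, 12} ∩ {2, 3, 4, 5, 6, 10, 11, 12, 13} = {2, 3, 4, 5, 10, 12}
… ∩ ⟦in front of 10⟧ = {2, 3, 4, 5, 10, 12} ∩ {1, 2, 4, 8, 9, 10, 11, 13} = {2, 4, 10}
… ∩ ⟦next to 11⟧ = {2, 4, 10} ∩ {3, 4, 5, 7, 8, 9, 12} = {4}
So ⟦dancer under 8 that slept in front of 10 next to 11⟧ = {4}.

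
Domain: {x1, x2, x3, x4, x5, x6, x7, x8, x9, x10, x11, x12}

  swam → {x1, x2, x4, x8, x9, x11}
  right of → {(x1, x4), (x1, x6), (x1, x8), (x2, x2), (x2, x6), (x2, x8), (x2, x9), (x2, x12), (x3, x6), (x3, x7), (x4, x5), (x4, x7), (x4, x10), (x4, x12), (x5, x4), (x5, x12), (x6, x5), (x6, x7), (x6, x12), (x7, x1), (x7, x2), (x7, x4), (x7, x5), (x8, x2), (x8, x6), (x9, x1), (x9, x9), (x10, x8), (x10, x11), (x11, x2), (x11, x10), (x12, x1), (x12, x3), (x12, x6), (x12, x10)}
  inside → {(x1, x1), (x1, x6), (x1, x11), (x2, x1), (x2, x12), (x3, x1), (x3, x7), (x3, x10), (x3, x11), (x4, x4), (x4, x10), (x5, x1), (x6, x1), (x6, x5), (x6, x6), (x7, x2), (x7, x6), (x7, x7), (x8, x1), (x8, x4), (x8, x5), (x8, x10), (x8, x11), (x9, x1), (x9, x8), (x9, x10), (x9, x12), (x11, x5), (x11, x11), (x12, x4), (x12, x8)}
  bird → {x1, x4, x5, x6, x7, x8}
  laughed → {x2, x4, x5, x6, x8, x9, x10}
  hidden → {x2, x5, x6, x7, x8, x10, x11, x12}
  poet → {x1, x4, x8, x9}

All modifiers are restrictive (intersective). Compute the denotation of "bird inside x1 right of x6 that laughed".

⟦inside x1⟧ = {x : ⟨x, x1⟩ ∈ ⟦inside⟧} = {x1, x2, x3, x5, x6, x8, x9}
⟦right of x6⟧ = {x : ⟨x, x6⟩ ∈ ⟦right of⟧} = {x1, x2, x3, x8, x12}
⟦that laughed⟧ = ⟦laughed⟧ = {x2, x4, x5, x6, x8, x9, x10}
⟦bird⟧ = {x1, x4, x5, x6, x7, x8}
… ∩ ⟦inside x1⟧ = {x1, x4, x5, x6, x7, x8} ∩ {x1, x2, x3, x5, x6, x8, x9} = {x1, x5, x6, x8}
… ∩ ⟦right of x6⟧ = {x1, x5, x6, x8} ∩ {x1, x2, x3, x8, x12} = {x1, x8}
… ∩ ⟦that laughed⟧ = {x1, x8} ∩ {x2, x4, x5, x6, x8, x9, x10} = {x8}
So ⟦bird inside x1 right of x6 that laughed⟧ = {x8}.

{x8}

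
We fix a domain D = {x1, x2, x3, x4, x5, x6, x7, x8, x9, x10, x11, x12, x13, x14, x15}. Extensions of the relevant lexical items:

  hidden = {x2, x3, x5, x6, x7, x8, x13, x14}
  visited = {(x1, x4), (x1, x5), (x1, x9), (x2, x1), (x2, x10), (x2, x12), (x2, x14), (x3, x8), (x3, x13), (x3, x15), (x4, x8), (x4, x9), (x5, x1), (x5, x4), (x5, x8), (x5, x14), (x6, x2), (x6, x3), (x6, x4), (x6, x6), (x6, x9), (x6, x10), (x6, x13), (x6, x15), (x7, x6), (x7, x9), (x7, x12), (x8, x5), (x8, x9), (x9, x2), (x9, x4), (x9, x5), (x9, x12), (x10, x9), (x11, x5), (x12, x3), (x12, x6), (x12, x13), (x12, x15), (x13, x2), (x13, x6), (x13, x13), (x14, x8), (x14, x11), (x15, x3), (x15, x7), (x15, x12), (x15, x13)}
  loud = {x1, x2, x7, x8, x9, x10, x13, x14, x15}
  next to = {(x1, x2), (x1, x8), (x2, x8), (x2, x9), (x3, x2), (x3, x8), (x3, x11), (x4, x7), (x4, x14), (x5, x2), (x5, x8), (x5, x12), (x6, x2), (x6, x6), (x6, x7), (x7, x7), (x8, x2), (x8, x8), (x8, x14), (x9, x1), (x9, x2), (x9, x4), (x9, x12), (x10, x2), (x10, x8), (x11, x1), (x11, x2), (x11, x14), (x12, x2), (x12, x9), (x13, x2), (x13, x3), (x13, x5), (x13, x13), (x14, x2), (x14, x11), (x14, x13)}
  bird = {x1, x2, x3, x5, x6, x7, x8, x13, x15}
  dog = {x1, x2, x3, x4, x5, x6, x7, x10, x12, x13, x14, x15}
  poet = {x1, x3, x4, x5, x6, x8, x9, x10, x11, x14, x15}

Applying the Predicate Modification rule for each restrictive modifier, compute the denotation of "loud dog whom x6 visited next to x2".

{x10, x13}

⟦whom x6 visited⟧ = {x : ⟨x6, x⟩ ∈ ⟦visited⟧} = {x2, x3, x4, x6, x9, x10, x13, x15}
⟦next to x2⟧ = {x : ⟨x, x2⟩ ∈ ⟦next to⟧} = {x1, x3, x5, x6, x8, x9, x10, x11, x12, x13, x14}
⟦dog⟧ = {x1, x2, x3, x4, x5, x6, x7, x10, x12, x13, x14, x15}
… ∩ ⟦whom x6 visited⟧ = {x1, x2, x3, x4, x5, x6, x7, x10, x12, x13, x14, x15} ∩ {x2, x3, x4, x6, x9, x10, x13, x15} = {x2, x3, x4, x6, x10, x13, x15}
… ∩ ⟦next to x2⟧ = {x2, x3, x4, x6, x10, x13, x15} ∩ {x1, x3, x5, x6, x8, x9, x10, x11, x12, x13, x14} = {x3, x6, x10, x13}
… ∩ ⟦loud⟧ = {x3, x6, x10, x13} ∩ {x1, x2, x7, x8, x9, x10, x13, x14, x15} = {x10, x13}
So ⟦loud dog whom x6 visited next to x2⟧ = {x10, x13}.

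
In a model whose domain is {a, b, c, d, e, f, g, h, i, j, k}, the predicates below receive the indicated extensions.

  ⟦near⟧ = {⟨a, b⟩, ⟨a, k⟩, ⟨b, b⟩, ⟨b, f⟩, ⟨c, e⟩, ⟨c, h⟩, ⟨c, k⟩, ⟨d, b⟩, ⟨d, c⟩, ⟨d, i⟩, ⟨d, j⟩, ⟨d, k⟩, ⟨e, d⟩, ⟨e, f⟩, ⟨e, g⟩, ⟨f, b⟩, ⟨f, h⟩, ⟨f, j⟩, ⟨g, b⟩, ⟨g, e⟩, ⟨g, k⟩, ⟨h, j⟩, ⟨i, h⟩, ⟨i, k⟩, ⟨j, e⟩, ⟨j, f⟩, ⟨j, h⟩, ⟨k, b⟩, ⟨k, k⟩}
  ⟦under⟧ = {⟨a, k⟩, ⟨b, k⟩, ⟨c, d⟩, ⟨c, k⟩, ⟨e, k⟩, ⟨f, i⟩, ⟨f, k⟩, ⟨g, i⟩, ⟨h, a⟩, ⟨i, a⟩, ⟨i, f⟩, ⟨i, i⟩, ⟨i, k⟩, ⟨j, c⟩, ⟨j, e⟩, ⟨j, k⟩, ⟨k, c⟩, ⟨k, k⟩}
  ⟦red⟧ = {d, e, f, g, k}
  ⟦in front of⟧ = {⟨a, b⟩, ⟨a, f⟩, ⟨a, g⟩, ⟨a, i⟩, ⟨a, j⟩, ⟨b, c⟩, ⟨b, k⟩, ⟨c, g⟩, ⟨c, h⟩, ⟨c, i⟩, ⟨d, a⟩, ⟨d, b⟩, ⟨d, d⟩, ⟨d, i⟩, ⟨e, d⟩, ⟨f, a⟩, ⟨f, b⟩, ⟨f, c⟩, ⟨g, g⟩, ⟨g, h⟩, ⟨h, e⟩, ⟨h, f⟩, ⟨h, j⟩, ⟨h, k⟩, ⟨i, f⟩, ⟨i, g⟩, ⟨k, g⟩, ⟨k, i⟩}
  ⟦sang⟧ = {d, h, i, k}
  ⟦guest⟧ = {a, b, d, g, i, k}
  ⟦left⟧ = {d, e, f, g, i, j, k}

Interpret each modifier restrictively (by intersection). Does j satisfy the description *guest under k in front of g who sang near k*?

⟦under k⟧ = {x : ⟨x, k⟩ ∈ ⟦under⟧} = {a, b, c, e, f, i, j, k}
⟦in front of g⟧ = {x : ⟨x, g⟩ ∈ ⟦in front of⟧} = {a, c, g, i, k}
⟦who sang⟧ = ⟦sang⟧ = {d, h, i, k}
⟦near k⟧ = {x : ⟨x, k⟩ ∈ ⟦near⟧} = {a, c, d, g, i, k}
⟦guest⟧ = {a, b, d, g, i, k}
… ∩ ⟦under k⟧ = {a, b, d, g, i, k} ∩ {a, b, c, e, f, i, j, k} = {a, b, i, k}
… ∩ ⟦in front of g⟧ = {a, b, i, k} ∩ {a, c, g, i, k} = {a, i, k}
… ∩ ⟦who sang⟧ = {a, i, k} ∩ {d, h, i, k} = {i, k}
… ∩ ⟦near k⟧ = {i, k} ∩ {a, c, d, g, i, k} = {i, k}
⟦guest under k in front of g who sang near k⟧ = {i, k}; j ∉ this set.

no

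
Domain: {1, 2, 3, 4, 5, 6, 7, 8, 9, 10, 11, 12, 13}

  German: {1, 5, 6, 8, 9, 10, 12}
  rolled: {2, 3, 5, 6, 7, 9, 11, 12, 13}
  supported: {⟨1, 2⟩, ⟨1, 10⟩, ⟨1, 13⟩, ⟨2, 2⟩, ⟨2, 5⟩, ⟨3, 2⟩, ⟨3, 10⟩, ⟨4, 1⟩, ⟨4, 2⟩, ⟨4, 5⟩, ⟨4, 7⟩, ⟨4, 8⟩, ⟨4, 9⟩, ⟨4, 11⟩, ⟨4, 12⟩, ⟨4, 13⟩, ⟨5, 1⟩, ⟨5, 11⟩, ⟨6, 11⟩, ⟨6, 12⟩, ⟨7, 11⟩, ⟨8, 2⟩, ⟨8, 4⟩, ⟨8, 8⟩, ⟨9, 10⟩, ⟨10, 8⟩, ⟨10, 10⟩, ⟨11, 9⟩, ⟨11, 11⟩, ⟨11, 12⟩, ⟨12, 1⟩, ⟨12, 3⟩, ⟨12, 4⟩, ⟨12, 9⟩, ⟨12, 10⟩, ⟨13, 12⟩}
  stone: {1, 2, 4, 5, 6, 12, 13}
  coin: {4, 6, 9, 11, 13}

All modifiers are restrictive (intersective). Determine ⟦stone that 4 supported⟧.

{1, 2, 5, 12, 13}

⟦that 4 supported⟧ = {x : ⟨4, x⟩ ∈ ⟦supported⟧} = {1, 2, 5, 7, 8, 9, 11, 12, 13}
⟦stone⟧ = {1, 2, 4, 5, 6, 12, 13}
… ∩ ⟦that 4 supported⟧ = {1, 2, 4, 5, 6, 12, 13} ∩ {1, 2, 5, 7, 8, 9, 11, 12, 13} = {1, 2, 5, 12, 13}
So ⟦stone that 4 supported⟧ = {1, 2, 5, 12, 13}.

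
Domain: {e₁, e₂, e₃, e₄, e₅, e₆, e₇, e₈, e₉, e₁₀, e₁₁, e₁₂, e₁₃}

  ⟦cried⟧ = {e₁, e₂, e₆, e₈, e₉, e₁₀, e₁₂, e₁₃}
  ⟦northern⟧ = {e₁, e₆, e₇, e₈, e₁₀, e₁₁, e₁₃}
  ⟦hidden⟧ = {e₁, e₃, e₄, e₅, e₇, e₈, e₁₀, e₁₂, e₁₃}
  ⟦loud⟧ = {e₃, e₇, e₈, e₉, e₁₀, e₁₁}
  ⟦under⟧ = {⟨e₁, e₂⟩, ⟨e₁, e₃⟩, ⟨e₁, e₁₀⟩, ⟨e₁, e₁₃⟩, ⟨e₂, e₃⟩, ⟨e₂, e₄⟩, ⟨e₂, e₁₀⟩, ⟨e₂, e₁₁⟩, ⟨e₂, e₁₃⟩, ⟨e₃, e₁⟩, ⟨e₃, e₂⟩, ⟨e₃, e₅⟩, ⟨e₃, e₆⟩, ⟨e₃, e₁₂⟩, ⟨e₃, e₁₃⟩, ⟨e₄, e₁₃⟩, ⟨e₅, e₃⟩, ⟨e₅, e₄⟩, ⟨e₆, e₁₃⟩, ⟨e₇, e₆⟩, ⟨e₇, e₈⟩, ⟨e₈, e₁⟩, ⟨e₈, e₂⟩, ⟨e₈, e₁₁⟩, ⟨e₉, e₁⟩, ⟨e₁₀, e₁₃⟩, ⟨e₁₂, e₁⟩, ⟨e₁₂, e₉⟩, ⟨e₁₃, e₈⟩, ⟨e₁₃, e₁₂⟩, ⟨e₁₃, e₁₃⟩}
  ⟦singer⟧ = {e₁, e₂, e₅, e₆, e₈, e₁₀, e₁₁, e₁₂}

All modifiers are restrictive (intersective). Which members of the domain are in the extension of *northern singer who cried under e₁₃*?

{e₁, e₆, e₁₀}

⟦who cried⟧ = ⟦cried⟧ = {e₁, e₂, e₆, e₈, e₉, e₁₀, e₁₂, e₁₃}
⟦under e₁₃⟧ = {x : ⟨x, e₁₃⟩ ∈ ⟦under⟧} = {e₁, e₂, e₃, e₄, e₆, e₁₀, e₁₃}
⟦singer⟧ = {e₁, e₂, e₅, e₆, e₈, e₁₀, e₁₁, e₁₂}
… ∩ ⟦who cried⟧ = {e₁, e₂, e₅, e₆, e₈, e₁₀, e₁₁, e₁₂} ∩ {e₁, e₂, e₆, e₈, e₉, e₁₀, e₁₂, e₁₃} = {e₁, e₂, e₆, e₈, e₁₀, e₁₂}
… ∩ ⟦under e₁₃⟧ = {e₁, e₂, e₆, e₈, e₁₀, e₁₂} ∩ {e₁, e₂, e₃, e₄, e₆, e₁₀, e₁₃} = {e₁, e₂, e₆, e₁₀}
… ∩ ⟦northern⟧ = {e₁, e₂, e₆, e₁₀} ∩ {e₁, e₆, e₇, e₈, e₁₀, e₁₁, e₁₃} = {e₁, e₆, e₁₀}
So ⟦northern singer who cried under e₁₃⟧ = {e₁, e₆, e₁₀}.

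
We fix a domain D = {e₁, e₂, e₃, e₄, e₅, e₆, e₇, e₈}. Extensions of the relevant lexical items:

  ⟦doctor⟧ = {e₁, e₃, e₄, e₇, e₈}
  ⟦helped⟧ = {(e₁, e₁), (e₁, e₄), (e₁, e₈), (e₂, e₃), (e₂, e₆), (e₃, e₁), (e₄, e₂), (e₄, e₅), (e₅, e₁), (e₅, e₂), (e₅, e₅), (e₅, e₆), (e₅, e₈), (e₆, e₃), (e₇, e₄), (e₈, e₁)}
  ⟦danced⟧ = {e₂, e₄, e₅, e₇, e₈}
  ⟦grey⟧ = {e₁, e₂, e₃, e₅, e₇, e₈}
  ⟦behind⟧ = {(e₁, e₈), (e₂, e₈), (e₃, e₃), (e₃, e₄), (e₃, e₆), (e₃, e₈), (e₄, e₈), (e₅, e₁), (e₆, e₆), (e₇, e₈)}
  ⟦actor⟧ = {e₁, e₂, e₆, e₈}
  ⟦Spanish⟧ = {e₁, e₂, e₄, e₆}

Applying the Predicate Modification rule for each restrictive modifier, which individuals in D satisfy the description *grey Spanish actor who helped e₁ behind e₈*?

{e₁}

⟦who helped e₁⟧ = {x : ⟨x, e₁⟩ ∈ ⟦helped⟧} = {e₁, e₃, e₅, e₈}
⟦behind e₈⟧ = {x : ⟨x, e₈⟩ ∈ ⟦behind⟧} = {e₁, e₂, e₃, e₄, e₇}
⟦actor⟧ = {e₁, e₂, e₆, e₈}
… ∩ ⟦who helped e₁⟧ = {e₁, e₂, e₆, e₈} ∩ {e₁, e₃, e₅, e₈} = {e₁, e₈}
… ∩ ⟦behind e₈⟧ = {e₁, e₈} ∩ {e₁, e₂, e₃, e₄, e₇} = {e₁}
… ∩ ⟦grey⟧ = {e₁} ∩ {e₁, e₂, e₃, e₅, e₇, e₈} = {e₁}
… ∩ ⟦Spanish⟧ = {e₁} ∩ {e₁, e₂, e₄, e₆} = {e₁}
So ⟦grey Spanish actor who helped e₁ behind e₈⟧ = {e₁}.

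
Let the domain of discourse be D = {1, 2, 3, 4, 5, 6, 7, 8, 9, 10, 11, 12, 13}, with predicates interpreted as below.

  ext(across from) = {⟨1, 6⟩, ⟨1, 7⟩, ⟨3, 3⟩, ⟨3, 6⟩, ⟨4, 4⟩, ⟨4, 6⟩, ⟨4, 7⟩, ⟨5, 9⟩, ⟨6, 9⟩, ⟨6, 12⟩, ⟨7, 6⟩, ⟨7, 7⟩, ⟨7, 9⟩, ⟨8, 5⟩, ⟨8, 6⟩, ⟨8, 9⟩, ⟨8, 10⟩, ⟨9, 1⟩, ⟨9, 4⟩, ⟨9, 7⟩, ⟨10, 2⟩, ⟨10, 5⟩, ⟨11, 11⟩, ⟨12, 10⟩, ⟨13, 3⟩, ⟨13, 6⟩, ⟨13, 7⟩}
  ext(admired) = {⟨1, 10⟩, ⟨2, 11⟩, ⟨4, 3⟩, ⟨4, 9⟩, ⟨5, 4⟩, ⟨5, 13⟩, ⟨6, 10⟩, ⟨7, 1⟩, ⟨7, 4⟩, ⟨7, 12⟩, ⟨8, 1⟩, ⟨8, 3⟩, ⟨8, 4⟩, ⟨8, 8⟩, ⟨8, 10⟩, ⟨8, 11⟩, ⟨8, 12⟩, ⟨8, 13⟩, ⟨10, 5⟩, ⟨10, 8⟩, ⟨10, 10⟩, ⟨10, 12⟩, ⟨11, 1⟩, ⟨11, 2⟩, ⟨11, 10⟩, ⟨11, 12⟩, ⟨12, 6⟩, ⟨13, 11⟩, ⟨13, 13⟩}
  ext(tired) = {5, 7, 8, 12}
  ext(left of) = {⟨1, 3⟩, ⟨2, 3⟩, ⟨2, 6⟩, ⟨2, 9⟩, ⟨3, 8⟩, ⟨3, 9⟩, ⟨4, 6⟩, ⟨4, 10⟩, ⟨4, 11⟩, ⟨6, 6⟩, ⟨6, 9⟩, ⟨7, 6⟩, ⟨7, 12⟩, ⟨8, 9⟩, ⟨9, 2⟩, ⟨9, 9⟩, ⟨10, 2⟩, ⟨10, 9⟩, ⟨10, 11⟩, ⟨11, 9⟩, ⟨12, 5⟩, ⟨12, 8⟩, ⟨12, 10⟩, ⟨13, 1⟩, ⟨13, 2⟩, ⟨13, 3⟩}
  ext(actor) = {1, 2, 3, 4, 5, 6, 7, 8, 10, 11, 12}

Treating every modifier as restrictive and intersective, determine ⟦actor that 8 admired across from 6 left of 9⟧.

⟦that 8 admired⟧ = {x : ⟨8, x⟩ ∈ ⟦admired⟧} = {1, 3, 4, 8, 10, 11, 12, 13}
⟦across from 6⟧ = {x : ⟨x, 6⟩ ∈ ⟦across from⟧} = {1, 3, 4, 7, 8, 13}
⟦left of 9⟧ = {x : ⟨x, 9⟩ ∈ ⟦left of⟧} = {2, 3, 6, 8, 9, 10, 11}
⟦actor⟧ = {1, 2, 3, 4, 5, 6, 7, 8, 10, 11, 12}
… ∩ ⟦that 8 admired⟧ = {1, 2, 3, 4, 5, 6, 7, 8, 10, 11, 12} ∩ {1, 3, 4, 8, 10, 11, 12, 13} = {1, 3, 4, 8, 10, 11, 12}
… ∩ ⟦across from 6⟧ = {1, 3, 4, 8, 10, 11, 12} ∩ {1, 3, 4, 7, 8, 13} = {1, 3, 4, 8}
… ∩ ⟦left of 9⟧ = {1, 3, 4, 8} ∩ {2, 3, 6, 8, 9, 10, 11} = {3, 8}
So ⟦actor that 8 admired across from 6 left of 9⟧ = {3, 8}.

{3, 8}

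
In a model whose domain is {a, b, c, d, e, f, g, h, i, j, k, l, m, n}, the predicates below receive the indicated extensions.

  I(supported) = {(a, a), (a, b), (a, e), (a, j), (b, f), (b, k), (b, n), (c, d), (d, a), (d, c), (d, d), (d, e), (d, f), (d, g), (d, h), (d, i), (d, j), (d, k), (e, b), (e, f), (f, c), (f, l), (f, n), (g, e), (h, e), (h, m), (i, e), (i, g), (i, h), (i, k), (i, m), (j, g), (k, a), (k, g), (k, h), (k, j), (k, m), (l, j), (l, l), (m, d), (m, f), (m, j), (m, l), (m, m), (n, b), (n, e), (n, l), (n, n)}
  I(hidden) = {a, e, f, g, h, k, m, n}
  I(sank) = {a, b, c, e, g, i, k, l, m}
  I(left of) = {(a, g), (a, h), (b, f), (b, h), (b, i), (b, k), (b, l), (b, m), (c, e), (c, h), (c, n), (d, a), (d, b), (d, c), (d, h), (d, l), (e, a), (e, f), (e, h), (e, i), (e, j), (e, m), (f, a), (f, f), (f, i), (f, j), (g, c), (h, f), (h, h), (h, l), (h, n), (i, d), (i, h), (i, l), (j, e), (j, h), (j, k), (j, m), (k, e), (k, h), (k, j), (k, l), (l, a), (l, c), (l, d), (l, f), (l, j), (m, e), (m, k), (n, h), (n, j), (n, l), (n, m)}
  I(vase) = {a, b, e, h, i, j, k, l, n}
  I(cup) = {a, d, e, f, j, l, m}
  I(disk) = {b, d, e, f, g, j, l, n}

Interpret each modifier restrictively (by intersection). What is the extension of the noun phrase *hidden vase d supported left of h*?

{a, e, h, k}

⟦d supported⟧ = {x : ⟨d, x⟩ ∈ ⟦supported⟧} = {a, c, d, e, f, g, h, i, j, k}
⟦left of h⟧ = {x : ⟨x, h⟩ ∈ ⟦left of⟧} = {a, b, c, d, e, h, i, j, k, n}
⟦vase⟧ = {a, b, e, h, i, j, k, l, n}
… ∩ ⟦d supported⟧ = {a, b, e, h, i, j, k, l, n} ∩ {a, c, d, e, f, g, h, i, j, k} = {a, e, h, i, j, k}
… ∩ ⟦left of h⟧ = {a, e, h, i, j, k} ∩ {a, b, c, d, e, h, i, j, k, n} = {a, e, h, i, j, k}
… ∩ ⟦hidden⟧ = {a, e, h, i, j, k} ∩ {a, e, f, g, h, k, m, n} = {a, e, h, k}
So ⟦hidden vase d supported left of h⟧ = {a, e, h, k}.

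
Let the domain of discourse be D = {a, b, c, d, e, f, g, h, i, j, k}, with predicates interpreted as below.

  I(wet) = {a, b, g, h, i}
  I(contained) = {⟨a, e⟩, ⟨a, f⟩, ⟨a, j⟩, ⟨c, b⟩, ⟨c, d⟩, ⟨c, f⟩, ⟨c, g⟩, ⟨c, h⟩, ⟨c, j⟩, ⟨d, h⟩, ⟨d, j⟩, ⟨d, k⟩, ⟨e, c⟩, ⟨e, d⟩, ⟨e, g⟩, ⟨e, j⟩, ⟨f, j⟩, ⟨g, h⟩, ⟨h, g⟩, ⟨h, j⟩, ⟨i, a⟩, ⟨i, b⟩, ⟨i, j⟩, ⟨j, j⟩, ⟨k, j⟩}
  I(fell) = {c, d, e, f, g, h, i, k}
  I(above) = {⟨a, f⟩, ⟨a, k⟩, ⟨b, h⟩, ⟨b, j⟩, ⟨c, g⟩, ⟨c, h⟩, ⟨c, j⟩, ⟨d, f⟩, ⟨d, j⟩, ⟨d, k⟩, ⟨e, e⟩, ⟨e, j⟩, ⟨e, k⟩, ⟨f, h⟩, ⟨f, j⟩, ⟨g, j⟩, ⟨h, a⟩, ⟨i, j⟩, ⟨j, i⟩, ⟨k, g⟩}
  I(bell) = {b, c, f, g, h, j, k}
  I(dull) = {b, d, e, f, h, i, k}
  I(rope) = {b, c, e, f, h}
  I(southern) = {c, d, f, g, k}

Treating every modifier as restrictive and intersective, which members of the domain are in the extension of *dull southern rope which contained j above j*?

⟦which contained j⟧ = {x : ⟨x, j⟩ ∈ ⟦contained⟧} = {a, c, d, e, f, h, i, j, k}
⟦above j⟧ = {x : ⟨x, j⟩ ∈ ⟦above⟧} = {b, c, d, e, f, g, i}
⟦rope⟧ = {b, c, e, f, h}
… ∩ ⟦which contained j⟧ = {b, c, e, f, h} ∩ {a, c, d, e, f, h, i, j, k} = {c, e, f, h}
… ∩ ⟦above j⟧ = {c, e, f, h} ∩ {b, c, d, e, f, g, i} = {c, e, f}
… ∩ ⟦dull⟧ = {c, e, f} ∩ {b, d, e, f, h, i, k} = {e, f}
… ∩ ⟦southern⟧ = {e, f} ∩ {c, d, f, g, k} = {f}
So ⟦dull southern rope which contained j above j⟧ = {f}.

{f}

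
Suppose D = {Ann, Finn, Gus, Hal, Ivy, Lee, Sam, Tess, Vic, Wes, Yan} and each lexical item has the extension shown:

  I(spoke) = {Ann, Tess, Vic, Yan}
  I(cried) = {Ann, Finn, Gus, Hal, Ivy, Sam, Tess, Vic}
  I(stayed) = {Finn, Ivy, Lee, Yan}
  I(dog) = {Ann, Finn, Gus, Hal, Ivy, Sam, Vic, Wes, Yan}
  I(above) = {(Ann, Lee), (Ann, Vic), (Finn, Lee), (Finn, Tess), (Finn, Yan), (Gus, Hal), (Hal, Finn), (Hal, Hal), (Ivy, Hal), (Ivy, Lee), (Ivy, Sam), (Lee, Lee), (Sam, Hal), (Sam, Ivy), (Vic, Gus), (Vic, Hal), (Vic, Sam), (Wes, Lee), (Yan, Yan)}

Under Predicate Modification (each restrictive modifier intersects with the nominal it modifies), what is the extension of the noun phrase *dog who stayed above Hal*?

⟦who stayed⟧ = ⟦stayed⟧ = {Finn, Ivy, Lee, Yan}
⟦above Hal⟧ = {x : ⟨x, Hal⟩ ∈ ⟦above⟧} = {Gus, Hal, Ivy, Sam, Vic}
⟦dog⟧ = {Ann, Finn, Gus, Hal, Ivy, Sam, Vic, Wes, Yan}
… ∩ ⟦who stayed⟧ = {Ann, Finn, Gus, Hal, Ivy, Sam, Vic, Wes, Yan} ∩ {Finn, Ivy, Lee, Yan} = {Finn, Ivy, Yan}
… ∩ ⟦above Hal⟧ = {Finn, Ivy, Yan} ∩ {Gus, Hal, Ivy, Sam, Vic} = {Ivy}
So ⟦dog who stayed above Hal⟧ = {Ivy}.

{Ivy}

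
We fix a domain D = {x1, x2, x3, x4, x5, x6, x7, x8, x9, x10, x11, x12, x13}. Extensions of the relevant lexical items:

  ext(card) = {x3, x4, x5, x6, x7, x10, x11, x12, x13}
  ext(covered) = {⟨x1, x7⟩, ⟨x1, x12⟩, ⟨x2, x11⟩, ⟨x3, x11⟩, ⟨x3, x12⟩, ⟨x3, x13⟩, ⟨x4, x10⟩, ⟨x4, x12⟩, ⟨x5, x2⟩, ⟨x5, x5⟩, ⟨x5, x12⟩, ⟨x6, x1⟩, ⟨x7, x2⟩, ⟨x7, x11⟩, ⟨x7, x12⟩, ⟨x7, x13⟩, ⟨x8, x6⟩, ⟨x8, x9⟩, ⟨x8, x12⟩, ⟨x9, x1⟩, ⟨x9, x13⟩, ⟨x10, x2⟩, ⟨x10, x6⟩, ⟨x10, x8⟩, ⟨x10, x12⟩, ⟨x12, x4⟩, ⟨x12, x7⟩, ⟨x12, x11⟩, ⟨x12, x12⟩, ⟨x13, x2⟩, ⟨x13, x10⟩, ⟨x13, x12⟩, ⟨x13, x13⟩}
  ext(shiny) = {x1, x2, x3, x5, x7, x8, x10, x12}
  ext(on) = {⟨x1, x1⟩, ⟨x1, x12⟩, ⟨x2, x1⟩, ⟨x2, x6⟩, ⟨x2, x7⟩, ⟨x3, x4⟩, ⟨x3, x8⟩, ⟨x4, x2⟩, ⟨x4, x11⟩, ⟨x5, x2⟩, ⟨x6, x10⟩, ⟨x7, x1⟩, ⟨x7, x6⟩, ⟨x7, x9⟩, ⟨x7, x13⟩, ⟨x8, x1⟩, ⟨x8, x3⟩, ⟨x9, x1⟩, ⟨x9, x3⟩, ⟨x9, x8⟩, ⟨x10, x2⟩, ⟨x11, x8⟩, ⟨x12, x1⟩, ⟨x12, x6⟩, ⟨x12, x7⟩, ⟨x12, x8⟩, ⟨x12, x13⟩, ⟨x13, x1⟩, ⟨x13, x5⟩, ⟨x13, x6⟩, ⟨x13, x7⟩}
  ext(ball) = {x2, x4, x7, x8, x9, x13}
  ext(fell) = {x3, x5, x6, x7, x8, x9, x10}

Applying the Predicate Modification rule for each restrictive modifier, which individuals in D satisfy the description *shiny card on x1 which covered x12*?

{x7, x12}

⟦on x1⟧ = {x : ⟨x, x1⟩ ∈ ⟦on⟧} = {x1, x2, x7, x8, x9, x12, x13}
⟦which covered x12⟧ = {x : ⟨x, x12⟩ ∈ ⟦covered⟧} = {x1, x3, x4, x5, x7, x8, x10, x12, x13}
⟦card⟧ = {x3, x4, x5, x6, x7, x10, x11, x12, x13}
… ∩ ⟦on x1⟧ = {x3, x4, x5, x6, x7, x10, x11, x12, x13} ∩ {x1, x2, x7, x8, x9, x12, x13} = {x7, x12, x13}
… ∩ ⟦which covered x12⟧ = {x7, x12, x13} ∩ {x1, x3, x4, x5, x7, x8, x10, x12, x13} = {x7, x12, x13}
… ∩ ⟦shiny⟧ = {x7, x12, x13} ∩ {x1, x2, x3, x5, x7, x8, x10, x12} = {x7, x12}
So ⟦shiny card on x1 which covered x12⟧ = {x7, x12}.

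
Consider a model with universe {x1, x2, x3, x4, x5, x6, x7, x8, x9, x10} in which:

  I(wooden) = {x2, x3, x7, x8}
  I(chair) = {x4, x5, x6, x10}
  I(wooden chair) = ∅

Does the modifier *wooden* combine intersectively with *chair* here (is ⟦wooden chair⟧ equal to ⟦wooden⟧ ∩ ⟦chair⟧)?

⟦wooden⟧ ∩ ⟦chair⟧ = {x2, x3, x7, x8} ∩ {x4, x5, x6, x10} = ∅
Observed ⟦wooden chair⟧ = ∅.
These coincide, so the modifier is intersective here.

yes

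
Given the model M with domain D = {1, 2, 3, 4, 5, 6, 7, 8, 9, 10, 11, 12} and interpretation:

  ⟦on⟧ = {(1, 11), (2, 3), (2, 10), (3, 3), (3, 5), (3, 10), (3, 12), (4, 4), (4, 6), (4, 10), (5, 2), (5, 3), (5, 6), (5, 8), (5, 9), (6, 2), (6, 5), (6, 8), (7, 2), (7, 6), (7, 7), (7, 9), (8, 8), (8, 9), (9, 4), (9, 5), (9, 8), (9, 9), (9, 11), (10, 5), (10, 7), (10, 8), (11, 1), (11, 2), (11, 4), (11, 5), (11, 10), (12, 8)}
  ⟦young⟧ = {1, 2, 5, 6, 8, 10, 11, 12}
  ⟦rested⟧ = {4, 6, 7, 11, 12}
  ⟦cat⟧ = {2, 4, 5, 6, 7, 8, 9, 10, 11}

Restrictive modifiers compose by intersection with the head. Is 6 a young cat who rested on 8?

⟦who rested⟧ = ⟦rested⟧ = {4, 6, 7, 11, 12}
⟦on 8⟧ = {x : ⟨x, 8⟩ ∈ ⟦on⟧} = {5, 6, 8, 9, 10, 12}
⟦cat⟧ = {2, 4, 5, 6, 7, 8, 9, 10, 11}
… ∩ ⟦who rested⟧ = {2, 4, 5, 6, 7, 8, 9, 10, 11} ∩ {4, 6, 7, 11, 12} = {4, 6, 7, 11}
… ∩ ⟦on 8⟧ = {4, 6, 7, 11} ∩ {5, 6, 8, 9, 10, 12} = {6}
… ∩ ⟦young⟧ = {6} ∩ {1, 2, 5, 6, 8, 10, 11, 12} = {6}
⟦young cat who rested on 8⟧ = {6}; 6 ∈ this set.

yes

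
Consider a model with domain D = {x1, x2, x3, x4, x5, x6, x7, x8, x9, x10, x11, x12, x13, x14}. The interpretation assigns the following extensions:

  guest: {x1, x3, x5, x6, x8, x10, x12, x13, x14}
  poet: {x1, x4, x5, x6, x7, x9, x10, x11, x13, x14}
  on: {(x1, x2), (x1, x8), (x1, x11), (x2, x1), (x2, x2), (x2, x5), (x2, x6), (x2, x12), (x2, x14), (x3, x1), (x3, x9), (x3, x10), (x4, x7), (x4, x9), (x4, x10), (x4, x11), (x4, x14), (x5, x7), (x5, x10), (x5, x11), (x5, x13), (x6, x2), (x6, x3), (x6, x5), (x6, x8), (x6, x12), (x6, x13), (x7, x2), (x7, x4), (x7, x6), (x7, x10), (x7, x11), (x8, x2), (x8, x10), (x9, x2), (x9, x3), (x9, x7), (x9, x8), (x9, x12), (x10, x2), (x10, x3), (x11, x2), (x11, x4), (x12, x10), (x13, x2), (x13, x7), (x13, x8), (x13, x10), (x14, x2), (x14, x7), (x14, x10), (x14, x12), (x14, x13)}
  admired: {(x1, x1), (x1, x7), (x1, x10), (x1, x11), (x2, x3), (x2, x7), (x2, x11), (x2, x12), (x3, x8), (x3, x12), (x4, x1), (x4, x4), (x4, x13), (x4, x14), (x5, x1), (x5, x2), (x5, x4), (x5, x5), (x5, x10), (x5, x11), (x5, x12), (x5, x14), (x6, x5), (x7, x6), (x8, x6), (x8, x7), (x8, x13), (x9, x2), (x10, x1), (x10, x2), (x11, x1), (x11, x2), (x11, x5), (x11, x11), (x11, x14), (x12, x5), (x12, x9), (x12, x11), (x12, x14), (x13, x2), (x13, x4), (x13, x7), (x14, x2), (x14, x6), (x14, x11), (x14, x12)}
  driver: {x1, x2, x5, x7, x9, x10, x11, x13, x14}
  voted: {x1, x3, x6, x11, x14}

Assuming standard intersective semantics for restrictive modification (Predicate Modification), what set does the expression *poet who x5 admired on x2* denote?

⟦who x5 admired⟧ = {x : ⟨x5, x⟩ ∈ ⟦admired⟧} = {x1, x2, x4, x5, x10, x11, x12, x14}
⟦on x2⟧ = {x : ⟨x, x2⟩ ∈ ⟦on⟧} = {x1, x2, x6, x7, x8, x9, x10, x11, x13, x14}
⟦poet⟧ = {x1, x4, x5, x6, x7, x9, x10, x11, x13, x14}
… ∩ ⟦who x5 admired⟧ = {x1, x4, x5, x6, x7, x9, x10, x11, x13, x14} ∩ {x1, x2, x4, x5, x10, x11, x12, x14} = {x1, x4, x5, x10, x11, x14}
… ∩ ⟦on x2⟧ = {x1, x4, x5, x10, x11, x14} ∩ {x1, x2, x6, x7, x8, x9, x10, x11, x13, x14} = {x1, x10, x11, x14}
So ⟦poet who x5 admired on x2⟧ = {x1, x10, x11, x14}.

{x1, x10, x11, x14}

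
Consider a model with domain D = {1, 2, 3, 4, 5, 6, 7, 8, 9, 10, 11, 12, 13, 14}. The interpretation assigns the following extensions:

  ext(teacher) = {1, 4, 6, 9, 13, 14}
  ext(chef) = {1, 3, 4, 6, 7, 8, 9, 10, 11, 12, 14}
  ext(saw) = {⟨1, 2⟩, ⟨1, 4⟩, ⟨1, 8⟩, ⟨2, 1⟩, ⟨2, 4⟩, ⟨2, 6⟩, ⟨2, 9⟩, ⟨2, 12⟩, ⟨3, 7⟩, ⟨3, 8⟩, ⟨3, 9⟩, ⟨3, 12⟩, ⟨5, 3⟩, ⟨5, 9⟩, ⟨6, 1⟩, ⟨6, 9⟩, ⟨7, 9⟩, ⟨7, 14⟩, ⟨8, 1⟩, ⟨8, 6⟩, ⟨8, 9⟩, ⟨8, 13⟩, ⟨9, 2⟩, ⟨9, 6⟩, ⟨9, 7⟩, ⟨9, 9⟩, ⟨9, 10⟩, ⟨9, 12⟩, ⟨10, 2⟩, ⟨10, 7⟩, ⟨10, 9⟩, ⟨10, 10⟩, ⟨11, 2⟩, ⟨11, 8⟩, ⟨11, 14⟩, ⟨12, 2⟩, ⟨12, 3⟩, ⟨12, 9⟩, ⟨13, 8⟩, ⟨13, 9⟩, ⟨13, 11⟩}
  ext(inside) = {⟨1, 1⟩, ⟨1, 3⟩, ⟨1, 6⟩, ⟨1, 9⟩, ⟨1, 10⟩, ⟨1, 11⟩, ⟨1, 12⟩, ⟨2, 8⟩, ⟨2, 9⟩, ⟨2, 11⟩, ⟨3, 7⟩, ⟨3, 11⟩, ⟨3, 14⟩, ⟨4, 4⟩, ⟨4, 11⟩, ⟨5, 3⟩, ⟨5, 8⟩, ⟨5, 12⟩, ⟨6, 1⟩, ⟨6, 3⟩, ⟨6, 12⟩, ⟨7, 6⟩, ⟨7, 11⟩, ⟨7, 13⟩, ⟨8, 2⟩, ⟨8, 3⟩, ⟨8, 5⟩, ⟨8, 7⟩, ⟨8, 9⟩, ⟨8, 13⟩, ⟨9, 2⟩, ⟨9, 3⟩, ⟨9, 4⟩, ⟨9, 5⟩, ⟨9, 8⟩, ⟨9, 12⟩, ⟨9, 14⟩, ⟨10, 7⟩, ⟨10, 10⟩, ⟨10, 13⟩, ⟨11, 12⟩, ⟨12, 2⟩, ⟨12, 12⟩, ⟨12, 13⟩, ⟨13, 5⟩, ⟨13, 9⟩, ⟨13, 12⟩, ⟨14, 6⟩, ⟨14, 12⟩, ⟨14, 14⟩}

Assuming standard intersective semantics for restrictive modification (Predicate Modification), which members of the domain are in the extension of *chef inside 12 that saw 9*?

⟦inside 12⟧ = {x : ⟨x, 12⟩ ∈ ⟦inside⟧} = {1, 5, 6, 9, 11, 12, 13, 14}
⟦that saw 9⟧ = {x : ⟨x, 9⟩ ∈ ⟦saw⟧} = {2, 3, 5, 6, 7, 8, 9, 10, 12, 13}
⟦chef⟧ = {1, 3, 4, 6, 7, 8, 9, 10, 11, 12, 14}
… ∩ ⟦inside 12⟧ = {1, 3, 4, 6, 7, 8, 9, 10, 11, 12, 14} ∩ {1, 5, 6, 9, 11, 12, 13, 14} = {1, 6, 9, 11, 12, 14}
… ∩ ⟦that saw 9⟧ = {1, 6, 9, 11, 12, 14} ∩ {2, 3, 5, 6, 7, 8, 9, 10, 12, 13} = {6, 9, 12}
So ⟦chef inside 12 that saw 9⟧ = {6, 9, 12}.

{6, 9, 12}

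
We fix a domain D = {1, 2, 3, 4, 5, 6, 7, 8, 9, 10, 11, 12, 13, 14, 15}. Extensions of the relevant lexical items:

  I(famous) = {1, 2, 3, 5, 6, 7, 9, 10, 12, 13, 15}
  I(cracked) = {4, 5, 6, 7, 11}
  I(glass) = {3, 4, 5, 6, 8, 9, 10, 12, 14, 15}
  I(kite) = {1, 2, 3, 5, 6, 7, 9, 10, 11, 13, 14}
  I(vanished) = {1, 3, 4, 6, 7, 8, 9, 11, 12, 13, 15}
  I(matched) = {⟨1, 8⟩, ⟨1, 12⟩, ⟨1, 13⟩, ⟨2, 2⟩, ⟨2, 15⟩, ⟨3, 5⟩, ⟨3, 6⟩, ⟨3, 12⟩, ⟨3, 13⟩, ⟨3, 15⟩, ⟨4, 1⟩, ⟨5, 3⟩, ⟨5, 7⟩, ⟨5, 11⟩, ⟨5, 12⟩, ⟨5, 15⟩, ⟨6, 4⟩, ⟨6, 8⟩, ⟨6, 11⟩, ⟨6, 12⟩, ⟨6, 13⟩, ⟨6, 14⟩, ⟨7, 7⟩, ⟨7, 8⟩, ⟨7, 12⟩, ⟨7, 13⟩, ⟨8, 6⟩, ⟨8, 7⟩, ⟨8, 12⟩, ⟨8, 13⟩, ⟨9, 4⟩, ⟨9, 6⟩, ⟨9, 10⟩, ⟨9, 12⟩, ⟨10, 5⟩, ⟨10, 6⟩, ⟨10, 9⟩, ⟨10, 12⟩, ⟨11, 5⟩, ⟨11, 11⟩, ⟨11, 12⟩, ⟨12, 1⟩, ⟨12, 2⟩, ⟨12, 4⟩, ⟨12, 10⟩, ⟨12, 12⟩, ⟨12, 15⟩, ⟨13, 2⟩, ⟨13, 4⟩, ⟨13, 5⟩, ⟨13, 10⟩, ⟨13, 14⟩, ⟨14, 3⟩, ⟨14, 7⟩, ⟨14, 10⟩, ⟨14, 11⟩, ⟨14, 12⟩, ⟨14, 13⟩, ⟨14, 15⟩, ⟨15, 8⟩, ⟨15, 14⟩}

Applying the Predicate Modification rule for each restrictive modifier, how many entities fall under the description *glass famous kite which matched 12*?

5

⟦which matched 12⟧ = {x : ⟨x, 12⟩ ∈ ⟦matched⟧} = {1, 3, 5, 6, 7, 8, 9, 10, 11, 12, 14}
⟦kite⟧ = {1, 2, 3, 5, 6, 7, 9, 10, 11, 13, 14}
… ∩ ⟦which matched 12⟧ = {1, 2, 3, 5, 6, 7, 9, 10, 11, 13, 14} ∩ {1, 3, 5, 6, 7, 8, 9, 10, 11, 12, 14} = {1, 3, 5, 6, 7, 9, 10, 11, 14}
… ∩ ⟦glass⟧ = {1, 3, 5, 6, 7, 9, 10, 11, 14} ∩ {3, 4, 5, 6, 8, 9, 10, 12, 14, 15} = {3, 5, 6, 9, 10, 14}
… ∩ ⟦famous⟧ = {3, 5, 6, 9, 10, 14} ∩ {1, 2, 3, 5, 6, 7, 9, 10, 12, 13, 15} = {3, 5, 6, 9, 10}
⟦glass famous kite which matched 12⟧ = {3, 5, 6, 9, 10}, so the cardinality is 5.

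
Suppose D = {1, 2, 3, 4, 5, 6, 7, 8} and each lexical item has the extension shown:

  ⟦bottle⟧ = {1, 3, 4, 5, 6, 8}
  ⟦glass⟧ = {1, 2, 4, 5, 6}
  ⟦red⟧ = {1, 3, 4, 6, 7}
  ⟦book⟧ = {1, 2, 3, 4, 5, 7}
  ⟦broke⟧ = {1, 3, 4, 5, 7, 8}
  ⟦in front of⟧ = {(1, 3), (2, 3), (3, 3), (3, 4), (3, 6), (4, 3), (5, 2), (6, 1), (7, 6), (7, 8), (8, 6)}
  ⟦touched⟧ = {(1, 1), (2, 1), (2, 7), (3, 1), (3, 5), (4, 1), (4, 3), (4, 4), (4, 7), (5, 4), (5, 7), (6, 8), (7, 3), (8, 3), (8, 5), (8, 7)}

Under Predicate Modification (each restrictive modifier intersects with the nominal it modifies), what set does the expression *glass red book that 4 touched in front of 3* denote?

⟦that 4 touched⟧ = {x : ⟨4, x⟩ ∈ ⟦touched⟧} = {1, 3, 4, 7}
⟦in front of 3⟧ = {x : ⟨x, 3⟩ ∈ ⟦in front of⟧} = {1, 2, 3, 4}
⟦book⟧ = {1, 2, 3, 4, 5, 7}
… ∩ ⟦that 4 touched⟧ = {1, 2, 3, 4, 5, 7} ∩ {1, 3, 4, 7} = {1, 3, 4, 7}
… ∩ ⟦in front of 3⟧ = {1, 3, 4, 7} ∩ {1, 2, 3, 4} = {1, 3, 4}
… ∩ ⟦glass⟧ = {1, 3, 4} ∩ {1, 2, 4, 5, 6} = {1, 4}
… ∩ ⟦red⟧ = {1, 4} ∩ {1, 3, 4, 6, 7} = {1, 4}
So ⟦glass red book that 4 touched in front of 3⟧ = {1, 4}.

{1, 4}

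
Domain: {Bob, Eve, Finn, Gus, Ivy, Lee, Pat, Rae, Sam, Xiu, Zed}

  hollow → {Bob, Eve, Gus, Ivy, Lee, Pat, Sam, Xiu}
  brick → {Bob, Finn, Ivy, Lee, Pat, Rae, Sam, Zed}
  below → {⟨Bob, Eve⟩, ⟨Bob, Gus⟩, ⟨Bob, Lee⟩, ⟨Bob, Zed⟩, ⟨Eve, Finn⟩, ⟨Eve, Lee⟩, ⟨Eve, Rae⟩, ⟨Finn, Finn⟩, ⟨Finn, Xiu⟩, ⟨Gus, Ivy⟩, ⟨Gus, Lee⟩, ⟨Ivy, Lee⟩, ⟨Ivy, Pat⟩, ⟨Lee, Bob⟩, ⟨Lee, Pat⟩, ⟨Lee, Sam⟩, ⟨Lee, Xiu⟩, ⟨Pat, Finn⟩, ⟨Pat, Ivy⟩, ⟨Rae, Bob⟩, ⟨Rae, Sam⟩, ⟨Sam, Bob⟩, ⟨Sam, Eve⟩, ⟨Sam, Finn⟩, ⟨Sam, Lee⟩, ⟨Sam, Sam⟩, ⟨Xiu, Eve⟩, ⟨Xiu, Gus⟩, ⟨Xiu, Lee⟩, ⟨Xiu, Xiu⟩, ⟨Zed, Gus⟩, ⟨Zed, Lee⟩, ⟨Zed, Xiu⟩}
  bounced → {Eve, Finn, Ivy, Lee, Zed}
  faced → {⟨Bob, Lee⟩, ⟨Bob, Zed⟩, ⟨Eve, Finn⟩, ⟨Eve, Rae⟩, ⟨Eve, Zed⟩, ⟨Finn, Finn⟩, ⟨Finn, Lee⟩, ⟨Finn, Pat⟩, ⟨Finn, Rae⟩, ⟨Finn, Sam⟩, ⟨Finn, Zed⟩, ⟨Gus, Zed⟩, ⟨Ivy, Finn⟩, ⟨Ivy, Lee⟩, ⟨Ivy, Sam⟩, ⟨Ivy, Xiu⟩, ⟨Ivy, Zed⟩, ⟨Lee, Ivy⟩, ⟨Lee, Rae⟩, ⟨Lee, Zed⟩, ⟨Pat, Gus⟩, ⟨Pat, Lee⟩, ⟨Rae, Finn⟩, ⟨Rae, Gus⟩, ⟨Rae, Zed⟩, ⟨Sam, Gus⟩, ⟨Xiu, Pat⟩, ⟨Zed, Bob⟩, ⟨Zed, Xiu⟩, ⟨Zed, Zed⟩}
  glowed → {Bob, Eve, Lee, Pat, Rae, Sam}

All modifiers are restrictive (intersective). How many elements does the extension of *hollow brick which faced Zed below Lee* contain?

2

⟦which faced Zed⟧ = {x : ⟨x, Zed⟩ ∈ ⟦faced⟧} = {Bob, Eve, Finn, Gus, Ivy, Lee, Rae, Zed}
⟦below Lee⟧ = {x : ⟨x, Lee⟩ ∈ ⟦below⟧} = {Bob, Eve, Gus, Ivy, Sam, Xiu, Zed}
⟦brick⟧ = {Bob, Finn, Ivy, Lee, Pat, Rae, Sam, Zed}
… ∩ ⟦which faced Zed⟧ = {Bob, Finn, Ivy, Lee, Pat, Rae, Sam, Zed} ∩ {Bob, Eve, Finn, Gus, Ivy, Lee, Rae, Zed} = {Bob, Finn, Ivy, Lee, Rae, Zed}
… ∩ ⟦below Lee⟧ = {Bob, Finn, Ivy, Lee, Rae, Zed} ∩ {Bob, Eve, Gus, Ivy, Sam, Xiu, Zed} = {Bob, Ivy, Zed}
… ∩ ⟦hollow⟧ = {Bob, Ivy, Zed} ∩ {Bob, Eve, Gus, Ivy, Lee, Pat, Sam, Xiu} = {Bob, Ivy}
⟦hollow brick which faced Zed below Lee⟧ = {Bob, Ivy}, so the cardinality is 2.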